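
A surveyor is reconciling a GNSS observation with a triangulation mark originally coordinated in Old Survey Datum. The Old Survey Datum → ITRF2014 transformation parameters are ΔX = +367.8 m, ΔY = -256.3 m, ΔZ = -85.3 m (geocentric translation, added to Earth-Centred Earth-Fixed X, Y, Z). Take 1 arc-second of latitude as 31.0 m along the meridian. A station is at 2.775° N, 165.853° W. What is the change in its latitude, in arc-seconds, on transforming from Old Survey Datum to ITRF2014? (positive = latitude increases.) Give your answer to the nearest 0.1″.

Δφ = -2.3″

sin φ = 0.048414, cos φ = 0.998827, sin λ = -0.244411, cos λ = -0.969672.
North component: ΔN = −sin φ cos λ·ΔX − sin φ sin λ·ΔY + cos φ·ΔZ = −(0.048414)(-0.969672)(367.8) − (0.048414)(-0.244411)(-256.3) + (0.998827)(-85.3) = -70.97 m.
1° of latitude spans 3600 × 31.00 = 111600 m, so Δφ = -70.97 / 111600 × 3600 = -2.289″.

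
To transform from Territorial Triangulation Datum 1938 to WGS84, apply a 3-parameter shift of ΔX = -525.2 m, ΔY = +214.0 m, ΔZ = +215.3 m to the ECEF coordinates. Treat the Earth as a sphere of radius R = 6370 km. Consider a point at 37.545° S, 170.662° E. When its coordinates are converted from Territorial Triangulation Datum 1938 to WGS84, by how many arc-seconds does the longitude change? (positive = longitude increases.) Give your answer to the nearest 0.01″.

Δλ = -5.14″

sin φ = -0.609384, cos φ = 0.792875, sin λ = 0.162258, cos λ = -0.986748.
East component: ΔE = −sin λ·ΔX + cos λ·ΔY = −(0.162258)(-525.2) + (-0.986748)(214.0) = -125.95 m.
1° of latitude spans πR/180 = 111177 m; at latitude φ, 1° of longitude spans that × cos φ = 88149.8 m, so Δλ = -125.95 / 88149.8 × 3600 = -5.144″.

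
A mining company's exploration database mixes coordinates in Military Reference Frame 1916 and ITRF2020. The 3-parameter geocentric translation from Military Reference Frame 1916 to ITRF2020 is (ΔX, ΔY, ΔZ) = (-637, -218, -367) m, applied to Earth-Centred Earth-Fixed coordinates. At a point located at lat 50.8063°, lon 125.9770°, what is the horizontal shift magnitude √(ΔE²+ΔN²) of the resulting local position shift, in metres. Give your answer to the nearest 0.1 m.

At φ = 50.8063°, λ = 125.9770°: sin φ = 0.775014, cos φ = 0.631944, sin λ = 0.809253, cos λ = -0.587460.
ΔE = −sin λ·ΔX + cos λ·ΔY = −(0.809253)·(-637) + (-0.587460)·(-218) = 643.56 m.
ΔN = −sin φ cos λ·ΔX − sin φ sin λ·ΔY + cos φ·ΔZ = −(0.775014)(-0.587460)(-637) − (0.775014)(0.809253)(-218) + (0.631944)(-367) = -385.22 m.
Horizontal magnitude = √(ΔE² + ΔN²) = √(643.56² + (-385.22)²) = 750.04 m.

750.0 m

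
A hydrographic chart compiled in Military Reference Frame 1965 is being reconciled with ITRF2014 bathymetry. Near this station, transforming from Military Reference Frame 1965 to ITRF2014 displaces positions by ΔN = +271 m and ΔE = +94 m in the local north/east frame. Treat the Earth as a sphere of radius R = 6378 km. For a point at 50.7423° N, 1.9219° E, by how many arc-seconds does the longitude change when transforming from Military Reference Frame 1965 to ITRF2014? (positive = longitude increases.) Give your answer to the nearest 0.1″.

Δλ = 4.8″

At latitude 50.7423°, cos φ = 0.632809.
One radian of longitude at latitude φ spans R cos φ, so Δλ = ΔE / (R cos φ) = 94.0 / (6378000 × 0.632809) = 2.3290e-05 rad = 4.804″.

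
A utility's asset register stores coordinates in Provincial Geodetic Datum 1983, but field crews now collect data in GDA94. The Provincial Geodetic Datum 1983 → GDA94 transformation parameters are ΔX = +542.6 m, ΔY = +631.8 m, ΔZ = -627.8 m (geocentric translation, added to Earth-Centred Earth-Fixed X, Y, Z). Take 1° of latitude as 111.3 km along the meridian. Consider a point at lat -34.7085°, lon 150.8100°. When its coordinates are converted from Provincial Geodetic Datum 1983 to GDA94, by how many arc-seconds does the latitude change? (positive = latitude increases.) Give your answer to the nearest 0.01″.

Δφ = -19.74″

sin φ = -0.569401, cos φ = 0.822060, sin λ = 0.487707, cos λ = -0.873007.
North component: ΔN = −sin φ cos λ·ΔX − sin φ sin λ·ΔY + cos φ·ΔZ = −(-0.569401)(-0.873007)(542.6) − (-0.569401)(0.487707)(631.8) + (0.822060)(-627.8) = -610.36 m.
1° of latitude spans 111300 m, so Δφ = -610.36 / 111300 × 3600 = -19.742″.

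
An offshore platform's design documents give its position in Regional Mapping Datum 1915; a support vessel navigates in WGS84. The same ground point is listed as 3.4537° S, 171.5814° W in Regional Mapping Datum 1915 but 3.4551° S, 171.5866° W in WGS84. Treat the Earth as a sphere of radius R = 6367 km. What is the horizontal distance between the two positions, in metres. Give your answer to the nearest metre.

597 m

Δφ = -3.4551° − -3.4537° = -0.0014°; Δλ = -171.5866° − -171.5814° = -0.0052°.
1° along a meridian = πR/180 = 111125 m.
ΔN = Δφ × 111125 = -155.6 m; ΔE = Δλ × 111125 × cos(-3.4537°) = -0.0052 × 111125 × 0.998184 = -576.8 m.
Distance = √(ΔE² + ΔN²) = √((-576.8)² + (-155.6)²) = 597.4 m.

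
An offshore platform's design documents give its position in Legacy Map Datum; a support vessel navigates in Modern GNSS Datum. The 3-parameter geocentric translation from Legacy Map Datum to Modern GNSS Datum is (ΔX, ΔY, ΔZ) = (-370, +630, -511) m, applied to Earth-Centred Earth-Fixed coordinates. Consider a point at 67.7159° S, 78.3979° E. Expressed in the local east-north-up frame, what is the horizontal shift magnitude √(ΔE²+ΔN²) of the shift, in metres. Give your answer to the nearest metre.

At φ = -67.7159°, λ = 78.3979°: sin φ = -0.925315, cos φ = 0.379199, sin λ = 0.979568, cos λ = 0.201114.
ΔE = −sin λ·ΔX + cos λ·ΔY = −(0.979568)·(-370) + (0.201114)·(630) = 489.14 m.
ΔN = −sin φ cos λ·ΔX − sin φ sin λ·ΔY + cos φ·ΔZ = −(-0.925315)(0.201114)(-370) − (-0.925315)(0.979568)(630) + (0.379199)(-511) = 308.41 m.
Horizontal magnitude = √(ΔE² + ΔN²) = √(489.14² + 308.41²) = 578.25 m.

578 m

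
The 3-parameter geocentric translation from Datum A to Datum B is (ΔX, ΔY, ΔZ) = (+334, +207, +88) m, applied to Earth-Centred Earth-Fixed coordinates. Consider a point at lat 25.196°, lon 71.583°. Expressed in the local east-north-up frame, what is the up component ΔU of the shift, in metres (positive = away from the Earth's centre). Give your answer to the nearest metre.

The local up (radial) axis is (cos φ cos λ, cos φ sin λ, sin φ), giving ΔU = 95.481 + 177.712 + 37.463 = 310.66 m.

ΔU = 311 m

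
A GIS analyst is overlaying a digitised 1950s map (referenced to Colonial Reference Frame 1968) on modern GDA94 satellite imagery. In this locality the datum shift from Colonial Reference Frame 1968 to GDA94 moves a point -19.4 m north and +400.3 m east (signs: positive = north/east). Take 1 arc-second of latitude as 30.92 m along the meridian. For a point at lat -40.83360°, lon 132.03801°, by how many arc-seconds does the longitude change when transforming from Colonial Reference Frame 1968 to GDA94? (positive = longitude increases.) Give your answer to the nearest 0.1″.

Δλ = 17.1″

At latitude -40.83360°, cos φ = 0.756612.
1″ of longitude at this latitude = 30.92 × cos φ = 23.3944 m, so Δλ = 400.3 / 23.3944 = 17.111″.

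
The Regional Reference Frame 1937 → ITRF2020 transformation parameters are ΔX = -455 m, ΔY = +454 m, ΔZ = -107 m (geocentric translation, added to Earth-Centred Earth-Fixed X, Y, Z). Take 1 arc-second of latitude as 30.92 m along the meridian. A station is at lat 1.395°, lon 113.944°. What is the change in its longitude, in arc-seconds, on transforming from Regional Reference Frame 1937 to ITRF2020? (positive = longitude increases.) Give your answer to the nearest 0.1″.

sin φ = 0.024345, cos φ = 0.999704, sin λ = 0.913943, cos λ = -0.405844.
East component: ΔE = −sin λ·ΔX + cos λ·ΔY = −(0.913943)(-455) + (-0.405844)(454) = 231.59 m.
1° of latitude spans 3600 × 30.92 = 111312 m; at latitude φ, 1° of longitude spans that × cos φ = 111279.0 m, so Δλ = 231.59 / 111279.0 × 3600 = 7.492″.

Δλ = 7.5″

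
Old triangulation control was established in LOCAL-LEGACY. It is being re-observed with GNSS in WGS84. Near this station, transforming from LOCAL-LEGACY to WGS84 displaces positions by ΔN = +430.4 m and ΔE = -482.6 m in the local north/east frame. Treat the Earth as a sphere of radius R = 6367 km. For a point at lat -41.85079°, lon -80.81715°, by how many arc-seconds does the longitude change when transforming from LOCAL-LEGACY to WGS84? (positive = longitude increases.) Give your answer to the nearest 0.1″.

Δλ = -21.0″

At latitude -41.85079°, cos φ = 0.744885.
One radian of longitude at latitude φ spans R cos φ, so Δλ = ΔE / (R cos φ) = -482.6 / (6367000 × 0.744885) = -1.0176e-04 rad = -20.989″.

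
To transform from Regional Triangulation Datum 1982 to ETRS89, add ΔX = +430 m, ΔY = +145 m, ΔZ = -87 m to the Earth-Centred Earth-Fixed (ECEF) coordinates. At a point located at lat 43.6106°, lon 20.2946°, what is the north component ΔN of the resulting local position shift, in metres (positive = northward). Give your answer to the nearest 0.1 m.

ΔN = -375.9 m

The local north axis is (−sin φ cos λ, −sin φ sin λ, cos φ), giving ΔN = -278.182 − 34.690 − 62.992 = -375.86 m.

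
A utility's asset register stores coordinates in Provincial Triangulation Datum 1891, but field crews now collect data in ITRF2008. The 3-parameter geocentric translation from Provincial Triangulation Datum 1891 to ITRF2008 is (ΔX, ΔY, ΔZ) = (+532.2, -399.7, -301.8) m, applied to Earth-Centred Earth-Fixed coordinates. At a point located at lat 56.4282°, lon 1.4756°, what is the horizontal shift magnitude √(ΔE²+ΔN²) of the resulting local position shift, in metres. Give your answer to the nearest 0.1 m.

The local east axis at (φ, λ) is (−sin λ, cos λ, 0), so ΔE = −sin(1.4756°)·532.2 + cos(1.4756°)·(-399.7) = -413.27 m.
The local north axis is (−sin φ cos λ, −sin φ sin λ, cos φ), giving ΔN = -443.279 + 8.576 − 166.890 = -601.59 m.
Horizontal magnitude = √(ΔE² + ΔN²) = √((-413.27)² + (-601.59)²) = 729.87 m.

729.9 m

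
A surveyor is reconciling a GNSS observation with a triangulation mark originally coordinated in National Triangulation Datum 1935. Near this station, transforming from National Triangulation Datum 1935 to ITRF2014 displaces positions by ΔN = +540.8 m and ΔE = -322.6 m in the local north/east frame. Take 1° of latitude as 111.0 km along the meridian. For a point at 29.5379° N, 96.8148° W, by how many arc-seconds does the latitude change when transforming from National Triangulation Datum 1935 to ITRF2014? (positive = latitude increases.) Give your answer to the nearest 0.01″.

1° of latitude = 111.0 km, so Δφ = 540.8 / 111000 = 0.0048721° = 17.539″.

Δφ = 17.54″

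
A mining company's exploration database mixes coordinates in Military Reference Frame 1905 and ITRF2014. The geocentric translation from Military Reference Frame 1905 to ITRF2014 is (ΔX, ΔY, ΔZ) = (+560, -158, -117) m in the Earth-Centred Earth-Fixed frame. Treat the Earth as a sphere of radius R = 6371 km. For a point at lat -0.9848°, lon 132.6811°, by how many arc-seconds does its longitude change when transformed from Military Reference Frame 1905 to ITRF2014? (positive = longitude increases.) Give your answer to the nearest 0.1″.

Δλ = -9.9″

sin φ = -0.017187, cos φ = 0.999852, sin λ = 0.735138, cos λ = -0.677917.
East component: ΔE = −sin λ·ΔX + cos λ·ΔY = −(0.735138)(560) + (-0.677917)(-158) = -304.57 m.
1° of latitude spans πR/180 = 111195 m; at latitude φ, 1° of longitude spans that × cos φ = 111178.5 m, so Δλ = -304.57 / 111178.5 × 3600 = -9.862″.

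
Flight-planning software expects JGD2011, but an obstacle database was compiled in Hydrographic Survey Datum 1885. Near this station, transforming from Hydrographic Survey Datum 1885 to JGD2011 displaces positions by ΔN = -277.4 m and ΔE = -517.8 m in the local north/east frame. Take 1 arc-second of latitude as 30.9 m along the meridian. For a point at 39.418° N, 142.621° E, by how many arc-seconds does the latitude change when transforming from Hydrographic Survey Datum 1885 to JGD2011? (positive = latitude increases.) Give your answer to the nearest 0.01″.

1″ of latitude = 30.90 m, so Δφ = -277.4 / 30.90 = -8.977″.

Δφ = -8.98″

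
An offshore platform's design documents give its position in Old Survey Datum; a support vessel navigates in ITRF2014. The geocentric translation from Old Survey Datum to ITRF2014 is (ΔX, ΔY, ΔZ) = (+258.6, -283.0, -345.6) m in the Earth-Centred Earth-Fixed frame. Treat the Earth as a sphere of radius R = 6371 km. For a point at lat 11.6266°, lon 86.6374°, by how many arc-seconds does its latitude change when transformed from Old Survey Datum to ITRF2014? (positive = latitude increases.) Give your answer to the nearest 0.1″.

sin φ = 0.201533, cos φ = 0.979482, sin λ = 0.998278, cos λ = 0.058655.
North component: ΔN = −sin φ cos λ·ΔX − sin φ sin λ·ΔY + cos φ·ΔZ = −(0.201533)(0.058655)(258.6) − (0.201533)(0.998278)(-283.0) + (0.979482)(-345.6) = -284.63 m.
1° of latitude spans πR/180 = 111195 m, so Δφ = -284.63 / 111195 × 3600 = -9.215″.

Δφ = -9.2″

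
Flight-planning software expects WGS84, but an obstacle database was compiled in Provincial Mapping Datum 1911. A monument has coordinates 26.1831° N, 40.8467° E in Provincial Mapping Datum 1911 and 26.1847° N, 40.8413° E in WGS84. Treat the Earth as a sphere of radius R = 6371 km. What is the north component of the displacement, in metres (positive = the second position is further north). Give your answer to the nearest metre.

ΔN = 178 m

Δφ = 26.1847° − 26.1831° = +0.0016°; Δλ = 40.8413° − 40.8467° = -0.0054°.
1° along a meridian = πR/180 = 111195 m.
ΔN = Δφ × 111195 = 177.9 m; ΔE = Δλ × 111195 × cos(26.1831°) = -0.0054 × 111195 × 0.897389 = -538.8 m.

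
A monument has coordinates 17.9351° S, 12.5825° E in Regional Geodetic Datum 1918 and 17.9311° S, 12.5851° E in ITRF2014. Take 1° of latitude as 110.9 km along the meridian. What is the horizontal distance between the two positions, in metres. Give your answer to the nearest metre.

522 m

Δφ = -17.9311° − -17.9351° = +0.0040°; Δλ = 12.5851° − 12.5825° = +0.0026°.
ΔN = Δφ × 110900 = 443.6 m; ΔE = Δλ × 110900 × cos(-17.9351°) = +0.0026 × 110900 × 0.951406 = 274.3 m.
Distance = √(ΔE² + ΔN²) = √(274.3² + 443.6²) = 521.6 m.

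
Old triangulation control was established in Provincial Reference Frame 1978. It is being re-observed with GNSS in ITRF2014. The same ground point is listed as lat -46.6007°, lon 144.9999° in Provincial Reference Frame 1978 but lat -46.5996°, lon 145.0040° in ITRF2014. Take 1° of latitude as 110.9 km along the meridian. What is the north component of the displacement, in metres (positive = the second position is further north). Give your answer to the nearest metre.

Δφ = -46.5996° − -46.6007° = +0.0011°; Δλ = 145.0040° − 144.9999° = +0.0041°.
ΔN = Δφ × 110900 = 122.0 m; ΔE = Δλ × 110900 × cos(-46.6007°) = +0.0041 × 110900 × 0.687079 = 312.4 m.

ΔN = 122 m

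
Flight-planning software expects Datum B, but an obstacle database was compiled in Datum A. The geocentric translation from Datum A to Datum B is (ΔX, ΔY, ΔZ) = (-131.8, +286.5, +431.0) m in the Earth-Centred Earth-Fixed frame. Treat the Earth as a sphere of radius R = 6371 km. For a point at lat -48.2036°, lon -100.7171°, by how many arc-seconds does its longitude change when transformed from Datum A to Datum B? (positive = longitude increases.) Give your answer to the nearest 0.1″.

sin φ = -0.745518, cos φ = 0.666486, sin λ = -0.982557, cos λ = -0.185960.
East component: ΔE = −sin λ·ΔX + cos λ·ΔY = −(-0.982557)(-131.8) + (-0.185960)(286.5) = -182.78 m.
1° of latitude spans πR/180 = 111195 m; at latitude φ, 1° of longitude spans that × cos φ = 74109.8 m, so Δλ = -182.78 / 74109.8 × 3600 = -8.879″.

Δλ = -8.9″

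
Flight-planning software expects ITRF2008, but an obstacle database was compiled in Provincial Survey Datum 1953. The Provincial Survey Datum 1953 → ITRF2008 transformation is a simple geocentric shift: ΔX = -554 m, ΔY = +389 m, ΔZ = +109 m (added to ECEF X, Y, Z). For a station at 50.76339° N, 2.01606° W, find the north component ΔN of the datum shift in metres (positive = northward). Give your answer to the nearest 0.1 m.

The local north axis is (−sin φ cos λ, −sin φ sin λ, cos φ), giving ΔN = 428.830 + 10.599 + 68.945 = 508.37 m.

ΔN = 508.4 m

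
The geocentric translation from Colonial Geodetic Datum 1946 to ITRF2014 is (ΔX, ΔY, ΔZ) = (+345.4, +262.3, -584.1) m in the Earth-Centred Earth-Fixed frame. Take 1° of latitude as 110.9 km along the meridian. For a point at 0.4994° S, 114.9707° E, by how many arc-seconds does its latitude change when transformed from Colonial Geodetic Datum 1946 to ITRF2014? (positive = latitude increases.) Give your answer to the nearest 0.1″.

sin φ = -0.008716, cos φ = 0.999962, sin λ = 0.906524, cos λ = -0.422155.
North component: ΔN = −sin φ cos λ·ΔX − sin φ sin λ·ΔY + cos φ·ΔZ = −(-0.008716)(-0.422155)(345.4) − (-0.008716)(0.906524)(262.3) + (0.999962)(-584.1) = -583.28 m.
1° of latitude spans 110900 m, so Δφ = -583.28 / 110900 × 3600 = -18.934″.

Δφ = -18.9″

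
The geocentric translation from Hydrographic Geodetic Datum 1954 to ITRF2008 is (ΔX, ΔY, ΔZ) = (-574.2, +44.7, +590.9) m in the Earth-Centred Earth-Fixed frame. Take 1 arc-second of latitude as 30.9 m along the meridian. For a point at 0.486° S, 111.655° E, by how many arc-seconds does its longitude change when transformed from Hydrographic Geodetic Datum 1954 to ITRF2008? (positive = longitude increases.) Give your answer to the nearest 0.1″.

Δλ = 16.7″

sin φ = -0.008482, cos φ = 0.999964, sin λ = 0.929423, cos λ = -0.369017.
East component: ΔE = −sin λ·ΔX + cos λ·ΔY = −(0.929423)(-574.2) + (-0.369017)(44.7) = 517.18 m.
1° of latitude spans 3600 × 30.90 = 111240 m; at latitude φ, 1° of longitude spans that × cos φ = 111236.0 m, so Δλ = 517.18 / 111236.0 × 3600 = 16.738″.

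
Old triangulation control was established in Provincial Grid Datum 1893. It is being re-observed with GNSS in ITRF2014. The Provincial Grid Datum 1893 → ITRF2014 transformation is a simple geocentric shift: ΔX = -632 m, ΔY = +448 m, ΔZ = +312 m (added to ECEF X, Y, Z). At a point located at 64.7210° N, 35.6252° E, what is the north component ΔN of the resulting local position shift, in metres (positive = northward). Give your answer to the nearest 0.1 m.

The local north axis is (−sin φ cos λ, −sin φ sin λ, cos φ), giving ΔN = 464.524 − 235.962 + 133.232 = 361.79 m.

ΔN = 361.8 m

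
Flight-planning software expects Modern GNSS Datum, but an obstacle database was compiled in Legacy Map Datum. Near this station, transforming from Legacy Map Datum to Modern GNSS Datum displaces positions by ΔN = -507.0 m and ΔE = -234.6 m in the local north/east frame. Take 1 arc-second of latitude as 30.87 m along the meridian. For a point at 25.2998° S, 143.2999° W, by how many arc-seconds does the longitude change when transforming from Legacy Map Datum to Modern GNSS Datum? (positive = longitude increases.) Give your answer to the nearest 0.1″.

At latitude -25.2998°, cos φ = 0.904084.
1″ of longitude at this latitude = 30.87 × cos φ = 27.9091 m, so Δλ = -234.6 / 27.9091 = -8.406″.

Δλ = -8.4″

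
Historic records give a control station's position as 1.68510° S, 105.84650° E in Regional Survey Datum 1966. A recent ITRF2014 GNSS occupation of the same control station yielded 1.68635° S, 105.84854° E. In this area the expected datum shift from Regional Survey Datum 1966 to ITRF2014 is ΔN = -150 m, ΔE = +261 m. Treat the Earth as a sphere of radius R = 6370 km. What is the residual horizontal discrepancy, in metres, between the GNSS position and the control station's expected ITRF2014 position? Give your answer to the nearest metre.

36 m

Observed coordinate differences: Δφ = -0.00125°, Δλ = +0.00204°.
Converting to metres (1° lat = 111177 m, cos φ = 0.999568): observed ΔN = -139.0 m, observed ΔE = 226.7 m.
Subtracting the expected shift leaves a residual of -139.0 − (-150) = 11.0 m north and 226.7 − (261) = -34.3 m east.
Residual distance = √(11.0² + (-34.3)²) = 36.0 m.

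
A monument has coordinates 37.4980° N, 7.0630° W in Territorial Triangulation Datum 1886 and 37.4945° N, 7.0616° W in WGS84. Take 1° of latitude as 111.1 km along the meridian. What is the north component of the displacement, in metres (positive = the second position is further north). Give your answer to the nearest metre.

Δφ = 37.4945° − 37.4980° = -0.0035°; Δλ = -7.0616° − -7.0630° = +0.0014°.
ΔN = Δφ × 111100 = -388.8 m; ΔE = Δλ × 111100 × cos(37.4980°) = +0.0014 × 111100 × 0.793375 = 123.4 m.

ΔN = -389 m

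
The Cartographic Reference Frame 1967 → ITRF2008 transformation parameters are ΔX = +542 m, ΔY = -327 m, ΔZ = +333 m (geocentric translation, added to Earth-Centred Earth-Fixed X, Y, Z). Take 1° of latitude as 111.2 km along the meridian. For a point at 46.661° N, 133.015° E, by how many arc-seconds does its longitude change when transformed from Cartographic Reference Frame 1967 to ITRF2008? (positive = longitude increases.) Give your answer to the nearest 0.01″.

sin φ = 0.727306, cos φ = 0.686314, sin λ = 0.731175, cos λ = -0.682190.
East component: ΔE = −sin λ·ΔX + cos λ·ΔY = −(0.731175)(542) + (-0.682190)(-327) = -173.22 m.
1° of latitude spans 111200 m; at latitude φ, 1° of longitude spans that × cos φ = 76318.1 m, so Δλ = -173.22 / 76318.1 × 3600 = -8.171″.

Δλ = -8.17″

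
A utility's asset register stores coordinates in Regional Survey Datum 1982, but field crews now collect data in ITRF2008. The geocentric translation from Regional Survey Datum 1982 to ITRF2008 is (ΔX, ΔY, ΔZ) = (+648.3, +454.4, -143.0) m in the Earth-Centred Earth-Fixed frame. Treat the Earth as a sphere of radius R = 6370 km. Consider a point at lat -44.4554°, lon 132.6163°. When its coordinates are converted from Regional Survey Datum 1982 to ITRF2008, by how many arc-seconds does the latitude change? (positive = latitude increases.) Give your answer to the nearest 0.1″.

Δφ = -5.7″

sin φ = -0.700354, cos φ = 0.713796, sin λ = 0.735904, cos λ = -0.677085.
North component: ΔN = −sin φ cos λ·ΔX − sin φ sin λ·ΔY + cos φ·ΔZ = −(-0.700354)(-0.677085)(648.3) − (-0.700354)(0.735904)(454.4) + (0.713796)(-143.0) = -175.30 m.
1° of latitude spans πR/180 = 111177 m, so Δφ = -175.30 / 111177 × 3600 = -5.676″.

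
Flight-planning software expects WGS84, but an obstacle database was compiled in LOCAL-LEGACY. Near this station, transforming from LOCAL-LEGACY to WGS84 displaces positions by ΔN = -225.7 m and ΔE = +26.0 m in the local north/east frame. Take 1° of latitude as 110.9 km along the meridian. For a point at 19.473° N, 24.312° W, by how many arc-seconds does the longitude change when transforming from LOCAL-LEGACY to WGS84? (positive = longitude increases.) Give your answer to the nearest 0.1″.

Δλ = 0.9″

At latitude 19.473°, cos φ = 0.942799.
1° of longitude at this latitude = 110.9 × cos φ = 104.56 km, so Δλ = 26.0 / 104556.4 = 0.0002487° = 0.895″.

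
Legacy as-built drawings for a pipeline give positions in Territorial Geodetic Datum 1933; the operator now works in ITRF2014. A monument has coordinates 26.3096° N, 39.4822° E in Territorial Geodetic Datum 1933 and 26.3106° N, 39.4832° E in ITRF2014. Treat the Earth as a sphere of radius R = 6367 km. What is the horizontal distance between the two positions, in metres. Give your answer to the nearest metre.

Δφ = 26.3106° − 26.3096° = +0.0010°; Δλ = 39.4832° − 39.4822° = +0.0010°.
1° along a meridian = πR/180 = 111125 m.
ΔN = Δφ × 111125 = 111.1 m; ΔE = Δλ × 111125 × cos(26.3096°) = +0.0010 × 111125 × 0.896412 = 99.6 m.
Distance = √(ΔE² + ΔN²) = √(99.6² + 111.1²) = 149.2 m.

149 m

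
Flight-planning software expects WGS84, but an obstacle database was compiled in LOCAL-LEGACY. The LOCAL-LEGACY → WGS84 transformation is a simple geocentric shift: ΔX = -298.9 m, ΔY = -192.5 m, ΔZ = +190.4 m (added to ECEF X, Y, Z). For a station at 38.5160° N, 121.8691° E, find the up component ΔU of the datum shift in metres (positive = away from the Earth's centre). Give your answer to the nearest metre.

ΔU = 114 m

The local up (radial) axis is (cos φ cos λ, cos φ sin λ, sin φ), giving ΔU = 123.479 − 127.914 + 118.568 = 114.13 m.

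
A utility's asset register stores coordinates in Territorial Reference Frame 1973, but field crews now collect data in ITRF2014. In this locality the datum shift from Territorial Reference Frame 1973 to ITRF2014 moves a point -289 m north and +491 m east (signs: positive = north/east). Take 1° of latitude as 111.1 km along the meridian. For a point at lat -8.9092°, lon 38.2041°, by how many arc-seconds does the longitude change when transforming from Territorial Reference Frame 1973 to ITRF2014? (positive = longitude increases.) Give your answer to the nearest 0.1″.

At latitude -8.9092°, cos φ = 0.987935.
1° of longitude at this latitude = 111.1 × cos φ = 109.76 km, so Δλ = 491.0 / 109759.6 = 0.0044734° = 16.104″.

Δλ = 16.1″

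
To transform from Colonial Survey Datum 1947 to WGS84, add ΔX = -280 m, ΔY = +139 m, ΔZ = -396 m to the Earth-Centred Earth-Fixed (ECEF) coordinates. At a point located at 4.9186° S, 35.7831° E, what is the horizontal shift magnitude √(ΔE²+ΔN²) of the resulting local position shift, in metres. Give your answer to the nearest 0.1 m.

The local east axis at (φ, λ) is (−sin λ, cos λ, 0), so ΔE = −sin(35.7831°)·(-280) + cos(35.7831°)·139 = 276.48 m.
The local north axis is (−sin φ cos λ, −sin φ sin λ, cos φ), giving ΔN = -19.476 + 6.969 − 394.542 = -407.05 m.
Horizontal magnitude = √(ΔE² + ΔN²) = √(276.48² + (-407.05)²) = 492.07 m.

492.1 m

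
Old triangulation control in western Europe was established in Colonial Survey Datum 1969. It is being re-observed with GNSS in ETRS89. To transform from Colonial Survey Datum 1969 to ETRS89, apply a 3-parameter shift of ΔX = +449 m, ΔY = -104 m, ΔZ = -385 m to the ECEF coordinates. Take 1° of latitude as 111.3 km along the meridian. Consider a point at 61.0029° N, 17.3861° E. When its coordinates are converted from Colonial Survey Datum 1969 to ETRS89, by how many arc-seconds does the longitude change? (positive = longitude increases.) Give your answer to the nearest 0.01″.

Δλ = -15.57″

sin φ = 0.874644, cos φ = 0.484765, sin λ = 0.298809, cos λ = 0.954313.
East component: ΔE = −sin λ·ΔX + cos λ·ΔY = −(0.298809)(449) + (0.954313)(-104) = -233.41 m.
1° of latitude spans 111300 m; at latitude φ, 1° of longitude spans that × cos φ = 53954.4 m, so Δλ = -233.41 / 53954.4 × 3600 = -15.574″.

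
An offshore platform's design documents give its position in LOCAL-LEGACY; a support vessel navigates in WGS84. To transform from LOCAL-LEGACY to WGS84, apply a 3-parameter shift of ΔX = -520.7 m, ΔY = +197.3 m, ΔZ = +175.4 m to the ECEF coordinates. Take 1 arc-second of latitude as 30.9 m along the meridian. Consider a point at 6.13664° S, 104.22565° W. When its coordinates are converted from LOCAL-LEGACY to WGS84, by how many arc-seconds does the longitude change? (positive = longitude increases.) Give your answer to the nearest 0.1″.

Δλ = -18.0″

sin φ = -0.106900, cos φ = 0.994270, sin λ = -0.969335, cos λ = -0.245741.
East component: ΔE = −sin λ·ΔX + cos λ·ΔY = −(-0.969335)(-520.7) + (-0.245741)(197.3) = -553.22 m.
1° of latitude spans 3600 × 30.90 = 111240 m; at latitude φ, 1° of longitude spans that × cos φ = 110602.6 m, so Δλ = -553.22 / 110602.6 × 3600 = -18.007″.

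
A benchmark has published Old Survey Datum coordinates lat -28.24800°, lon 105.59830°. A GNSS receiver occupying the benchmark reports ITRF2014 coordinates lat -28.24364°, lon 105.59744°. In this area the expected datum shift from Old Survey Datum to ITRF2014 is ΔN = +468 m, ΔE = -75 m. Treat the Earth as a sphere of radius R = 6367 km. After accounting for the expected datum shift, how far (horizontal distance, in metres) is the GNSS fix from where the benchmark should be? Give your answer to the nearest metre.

19 m

Observed coordinate differences: Δφ = +0.00436°, Δλ = -0.00086°.
Converting to metres (1° lat = 111125 m, cos φ = 0.880907): observed ΔN = 484.5 m, observed ΔE = -84.2 m.
Subtracting the expected shift leaves a residual of 484.5 − (468) = 16.5 m north and -84.2 − (-75) = -9.2 m east.
Residual distance = √(16.5² + (-9.2)²) = 18.9 m.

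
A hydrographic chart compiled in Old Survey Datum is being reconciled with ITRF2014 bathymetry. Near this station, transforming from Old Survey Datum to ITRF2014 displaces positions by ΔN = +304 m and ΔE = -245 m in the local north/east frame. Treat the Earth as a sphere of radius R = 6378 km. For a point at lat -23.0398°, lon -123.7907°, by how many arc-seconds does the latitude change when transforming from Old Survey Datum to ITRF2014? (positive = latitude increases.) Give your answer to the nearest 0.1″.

Δφ = 9.8″

On a sphere of radius R, 1 rad of latitude = R, so Δφ = ΔN / R = 304.0 / 6378000 = 4.7664e-05 rad = 9.831″.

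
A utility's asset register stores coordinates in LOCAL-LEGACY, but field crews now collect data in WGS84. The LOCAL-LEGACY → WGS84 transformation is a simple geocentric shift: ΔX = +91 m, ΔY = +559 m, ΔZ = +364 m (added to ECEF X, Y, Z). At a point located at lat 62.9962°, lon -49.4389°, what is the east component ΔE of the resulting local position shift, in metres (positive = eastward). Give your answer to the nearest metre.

ΔE = 433 m

The local east axis at (φ, λ) is (−sin λ, cos λ, 0), so ΔE = −sin(-49.4389°)·91 + cos(-49.4389°)·559 = 432.63 m.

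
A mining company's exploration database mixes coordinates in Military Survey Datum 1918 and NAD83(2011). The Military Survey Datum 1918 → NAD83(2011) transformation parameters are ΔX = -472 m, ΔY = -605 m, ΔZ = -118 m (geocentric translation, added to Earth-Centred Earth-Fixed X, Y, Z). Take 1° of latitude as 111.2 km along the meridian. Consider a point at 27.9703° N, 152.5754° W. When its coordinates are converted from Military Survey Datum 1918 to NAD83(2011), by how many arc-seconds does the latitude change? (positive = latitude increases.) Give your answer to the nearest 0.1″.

Δφ = -14.0″

sin φ = 0.469014, cos φ = 0.883191, sin λ = -0.460581, cos λ = -0.887618.
North component: ΔN = −sin φ cos λ·ΔX − sin φ sin λ·ΔY + cos φ·ΔZ = −(0.469014)(-0.887618)(-472) − (0.469014)(-0.460581)(-605) + (0.883191)(-118) = -431.40 m.
1° of latitude spans 111200 m, so Δφ = -431.40 / 111200 × 3600 = -13.966″.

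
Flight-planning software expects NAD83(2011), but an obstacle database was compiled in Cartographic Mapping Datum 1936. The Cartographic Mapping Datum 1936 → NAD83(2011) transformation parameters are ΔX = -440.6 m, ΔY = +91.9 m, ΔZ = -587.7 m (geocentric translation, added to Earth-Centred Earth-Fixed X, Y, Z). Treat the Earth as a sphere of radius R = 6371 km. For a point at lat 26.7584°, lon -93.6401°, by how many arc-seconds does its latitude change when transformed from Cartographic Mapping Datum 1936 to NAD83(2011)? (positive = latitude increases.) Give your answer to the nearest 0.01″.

sin φ = 0.450229, cos φ = 0.892913, sin λ = -0.997983, cos λ = -0.063489.
North component: ΔN = −sin φ cos λ·ΔX − sin φ sin λ·ΔY + cos φ·ΔZ = −(0.450229)(-0.063489)(-440.6) − (0.450229)(-0.997983)(91.9) + (0.892913)(-587.7) = -496.07 m.
1° of latitude spans πR/180 = 111195 m, so Δφ = -496.07 / 111195 × 3600 = -16.060″.

Δφ = -16.06″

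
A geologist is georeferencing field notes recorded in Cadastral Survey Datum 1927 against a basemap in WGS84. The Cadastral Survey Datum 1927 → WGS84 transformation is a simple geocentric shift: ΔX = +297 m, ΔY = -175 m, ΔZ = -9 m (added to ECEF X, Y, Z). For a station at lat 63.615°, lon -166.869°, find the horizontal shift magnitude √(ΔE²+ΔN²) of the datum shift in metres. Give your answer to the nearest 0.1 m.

323.7 m

The local east axis at (φ, λ) is (−sin λ, cos λ, 0), so ΔE = −sin(-166.869°)·297 + cos(-166.869°)·(-175) = 237.90 m.
The local north axis is (−sin φ cos λ, −sin φ sin λ, cos φ), giving ΔN = 259.104 − 35.615 − 4.000 = 219.49 m.
Horizontal magnitude = √(ΔE² + ΔN²) = √(237.90² + 219.49²) = 323.68 m.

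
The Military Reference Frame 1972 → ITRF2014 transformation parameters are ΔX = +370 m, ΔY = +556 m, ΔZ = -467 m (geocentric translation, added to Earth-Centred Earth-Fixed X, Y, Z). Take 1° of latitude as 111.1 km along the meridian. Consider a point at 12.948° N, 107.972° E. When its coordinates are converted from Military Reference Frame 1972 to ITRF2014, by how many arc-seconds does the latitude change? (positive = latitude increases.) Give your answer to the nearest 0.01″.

Δφ = -17.76″

sin φ = 0.224067, cos φ = 0.974574, sin λ = 0.951207, cos λ = -0.308552.
North component: ΔN = −sin φ cos λ·ΔX − sin φ sin λ·ΔY + cos φ·ΔZ = −(0.224067)(-0.308552)(370) − (0.224067)(0.951207)(556) + (0.974574)(-467) = -548.05 m.
1° of latitude spans 111100 m, so Δφ = -548.05 / 111100 × 3600 = -17.759″.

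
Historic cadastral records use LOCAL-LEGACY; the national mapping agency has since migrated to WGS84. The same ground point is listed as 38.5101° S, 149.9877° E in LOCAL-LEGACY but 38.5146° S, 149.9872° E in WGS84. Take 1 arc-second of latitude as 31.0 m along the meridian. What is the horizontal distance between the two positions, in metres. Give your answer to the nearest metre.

504 m

Δφ = -38.5146° − -38.5101° = -0.0045°; Δλ = 149.9872° − 149.9877° = -0.0005°.
1° of latitude = 3600 × 31.00 = 111600 m.
ΔN = Δφ × 111600 = -502.2 m; ΔE = Δλ × 111600 × cos(-38.5101°) = -0.0005 × 111600 × 0.782498 = -43.7 m.
Distance = √(ΔE² + ΔN²) = √((-43.7)² + (-502.2)²) = 504.1 m.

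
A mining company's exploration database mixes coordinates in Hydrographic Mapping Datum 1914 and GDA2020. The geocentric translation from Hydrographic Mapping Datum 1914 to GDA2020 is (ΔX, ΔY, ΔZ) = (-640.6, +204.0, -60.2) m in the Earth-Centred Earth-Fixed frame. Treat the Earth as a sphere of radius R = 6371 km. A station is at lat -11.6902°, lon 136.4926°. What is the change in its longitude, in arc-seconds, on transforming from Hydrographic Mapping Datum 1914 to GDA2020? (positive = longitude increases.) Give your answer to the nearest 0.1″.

Δλ = 9.7″

sin φ = -0.202620, cos φ = 0.979257, sin λ = 0.688448, cos λ = -0.725285.
East component: ΔE = −sin λ·ΔX + cos λ·ΔY = −(0.688448)(-640.6) + (-0.725285)(204.0) = 293.06 m.
1° of latitude spans πR/180 = 111195 m; at latitude φ, 1° of longitude spans that × cos φ = 108888.5 m, so Δλ = 293.06 / 108888.5 × 3600 = 9.689″.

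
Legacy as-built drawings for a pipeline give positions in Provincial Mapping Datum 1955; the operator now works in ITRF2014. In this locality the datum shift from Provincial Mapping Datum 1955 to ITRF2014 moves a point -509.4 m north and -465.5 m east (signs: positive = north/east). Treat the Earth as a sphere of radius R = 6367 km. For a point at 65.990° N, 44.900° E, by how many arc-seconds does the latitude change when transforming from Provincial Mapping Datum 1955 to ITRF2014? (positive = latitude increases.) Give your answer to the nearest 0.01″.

Δφ = -16.50″

On a sphere of radius R, 1 rad of latitude = R, so Δφ = ΔN / R = -509.4 / 6367000 = -8.0006e-05 rad = -16.502″.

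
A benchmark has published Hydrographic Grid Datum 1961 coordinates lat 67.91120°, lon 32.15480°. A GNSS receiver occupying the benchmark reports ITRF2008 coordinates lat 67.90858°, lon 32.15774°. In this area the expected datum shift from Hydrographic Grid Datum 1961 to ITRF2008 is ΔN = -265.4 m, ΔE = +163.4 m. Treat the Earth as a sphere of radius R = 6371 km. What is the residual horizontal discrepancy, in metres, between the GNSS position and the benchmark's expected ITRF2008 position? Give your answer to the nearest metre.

48 m

Observed coordinate differences: Δφ = -0.00262°, Δλ = +0.00294°.
Converting to metres (1° lat = 111195 m, cos φ = 0.376043): observed ΔN = -291.3 m, observed ΔE = 122.9 m.
Subtracting the expected shift leaves a residual of -291.3 − (-265.4) = -25.9 m north and 122.9 − (163.4) = -40.5 m east.
Residual distance = √((-25.9)² + (-40.5)²) = 48.1 m.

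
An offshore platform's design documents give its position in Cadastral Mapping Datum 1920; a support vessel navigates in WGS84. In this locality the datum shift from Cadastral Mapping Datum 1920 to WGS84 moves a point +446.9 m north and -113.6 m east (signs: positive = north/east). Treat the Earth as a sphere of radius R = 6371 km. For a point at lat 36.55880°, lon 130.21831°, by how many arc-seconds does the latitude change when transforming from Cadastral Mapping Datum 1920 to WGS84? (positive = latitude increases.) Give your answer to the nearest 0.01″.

Δφ = 14.47″

On a sphere of radius R, 1 rad of latitude = R, so Δφ = ΔN / R = 446.9 / 6371000 = 7.0146e-05 rad = 14.469″.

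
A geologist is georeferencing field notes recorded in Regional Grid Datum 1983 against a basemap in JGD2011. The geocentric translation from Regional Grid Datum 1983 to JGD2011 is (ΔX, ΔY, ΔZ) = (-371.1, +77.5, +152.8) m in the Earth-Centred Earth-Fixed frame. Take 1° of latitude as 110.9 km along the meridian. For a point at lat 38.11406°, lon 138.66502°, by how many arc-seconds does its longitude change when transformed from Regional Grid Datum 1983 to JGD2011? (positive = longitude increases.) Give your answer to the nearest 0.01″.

Δλ = 7.71″

sin φ = 0.617229, cos φ = 0.786784, sin λ = 0.660460, cos λ = -0.750861.
East component: ΔE = −sin λ·ΔX + cos λ·ΔY = −(0.660460)(-371.1) + (-0.750861)(77.5) = 186.91 m.
1° of latitude spans 110900 m; at latitude φ, 1° of longitude spans that × cos φ = 87254.3 m, so Δλ = 186.91 / 87254.3 × 3600 = 7.711″.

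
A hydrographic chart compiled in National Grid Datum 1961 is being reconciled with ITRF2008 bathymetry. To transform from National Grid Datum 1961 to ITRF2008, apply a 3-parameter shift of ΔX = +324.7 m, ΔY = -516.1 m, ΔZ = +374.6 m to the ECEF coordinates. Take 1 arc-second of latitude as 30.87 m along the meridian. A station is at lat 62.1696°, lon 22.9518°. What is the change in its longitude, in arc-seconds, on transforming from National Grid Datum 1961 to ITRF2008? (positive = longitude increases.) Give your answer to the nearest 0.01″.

Δλ = -41.76″

sin φ = 0.884333, cos φ = 0.466856, sin λ = 0.389957, cos λ = 0.920833.
East component: ΔE = −sin λ·ΔX + cos λ·ΔY = −(0.389957)(324.7) + (0.920833)(-516.1) = -601.86 m.
1° of latitude spans 3600 × 30.87 = 111132 m; at latitude φ, 1° of longitude spans that × cos φ = 51882.6 m, so Δλ = -601.86 / 51882.6 × 3600 = -41.762″.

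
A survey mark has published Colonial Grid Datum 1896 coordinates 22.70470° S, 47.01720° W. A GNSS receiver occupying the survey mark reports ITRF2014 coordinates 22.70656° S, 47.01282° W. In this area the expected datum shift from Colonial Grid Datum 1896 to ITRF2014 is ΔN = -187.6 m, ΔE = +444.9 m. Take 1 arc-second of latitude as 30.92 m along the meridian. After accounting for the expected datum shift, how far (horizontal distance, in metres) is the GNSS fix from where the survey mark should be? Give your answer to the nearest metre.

Observed coordinate differences: Δφ = -0.00186°, Δλ = +0.00438°.
Converting to metres (1° lat = 111312 m, cos φ = 0.922506): observed ΔN = -207.0 m, observed ΔE = 449.8 m.
Subtracting the expected shift leaves a residual of -207.0 − (-187.6) = -19.4 m north and 449.8 − (444.9) = 4.9 m east.
Residual distance = √((-19.4)² + 4.9²) = 20.0 m.

20 m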